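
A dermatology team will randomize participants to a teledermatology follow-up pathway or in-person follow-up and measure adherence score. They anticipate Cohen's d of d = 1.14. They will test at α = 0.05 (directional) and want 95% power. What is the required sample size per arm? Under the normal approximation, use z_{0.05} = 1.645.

For two independent groups with equal n: n = 2·((z_{α} + z_β) / d)².
z_{α} + z_β = 1.645 + 1.645 = 3.290.
n = 2 × (3.290 / 1.14)² = 2 × 2.886² = 2 × 8.33 = 16.7.
Round up to the next whole participant.

n = 17 per group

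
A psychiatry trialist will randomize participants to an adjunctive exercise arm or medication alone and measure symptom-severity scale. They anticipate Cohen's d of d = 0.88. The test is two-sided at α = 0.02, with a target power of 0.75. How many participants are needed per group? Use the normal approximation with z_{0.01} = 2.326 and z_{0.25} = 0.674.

For two independent groups with equal n: n = 2·((z_{α/2} + z_β) / d)².
z_{α/2} + z_β = 2.326 + 0.674 = 3.000.
n = 2 × (3.000 / 0.88)² = 2 × 3.409² = 2 × 11.62 = 23.2.
Round up to the next whole participant.

n = 24 per group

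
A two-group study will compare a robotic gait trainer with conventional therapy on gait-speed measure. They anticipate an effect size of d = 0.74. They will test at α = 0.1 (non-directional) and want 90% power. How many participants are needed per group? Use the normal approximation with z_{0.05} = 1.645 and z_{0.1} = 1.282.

n = 32 per group

For two independent groups with equal n: n = 2·((z_{α/2} + z_β) / d)².
z_{α/2} + z_β = 1.645 + 1.282 = 2.927.
n = 2 × (2.927 / 0.74)² = 2 × 3.955² = 2 × 15.65 = 31.3.
Round up to the next whole participant.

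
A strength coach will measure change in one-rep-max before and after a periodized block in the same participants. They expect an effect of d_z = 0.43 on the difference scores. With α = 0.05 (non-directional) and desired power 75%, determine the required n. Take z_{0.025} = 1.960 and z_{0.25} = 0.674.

n = 38 pairs

For a paired (one-sample on differences) test: n = ((z_{α/2} + z_β) / d)².
z_{α/2} + z_β = 1.960 + 0.674 = 2.634.
n = (2.634 / 0.43)² = 6.126² = 37.52.
Round up.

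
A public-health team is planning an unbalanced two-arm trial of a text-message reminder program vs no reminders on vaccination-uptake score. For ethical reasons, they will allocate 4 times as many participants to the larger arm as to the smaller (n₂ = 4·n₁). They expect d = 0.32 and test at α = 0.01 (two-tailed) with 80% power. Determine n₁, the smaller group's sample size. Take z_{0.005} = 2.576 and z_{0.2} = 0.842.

With allocation ratio k = n₂/n₁ = 4, Var(x̄₁−x̄₂) = σ²(1/n₁ + 1/(k·n₁)) = σ²·(k+1)/(k·n₁).
So n₁ = (1 + 1/k)·((z_{α/2} + z_β)/d)² = 1.250 × (3.418/0.32)².
n₁ = 1.250 × 114.09 = 142.6.
Round up: n₁ = 143, giving n₂ = 4 × 143 = 572.

n₁ = 143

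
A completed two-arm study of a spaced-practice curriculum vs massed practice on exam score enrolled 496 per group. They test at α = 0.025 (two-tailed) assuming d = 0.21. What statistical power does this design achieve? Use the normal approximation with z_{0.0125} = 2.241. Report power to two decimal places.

For two equal groups, power = Φ(d·√(n/2) − z_{α/2}).
d·√(n/2) = 0.21 × √(496/2) = 0.21 × 15.748 = 3.307.
z_β = 3.307 − 2.241 = 1.066.
Power = Φ(1.066) = 0.857.

power ≈ 0.86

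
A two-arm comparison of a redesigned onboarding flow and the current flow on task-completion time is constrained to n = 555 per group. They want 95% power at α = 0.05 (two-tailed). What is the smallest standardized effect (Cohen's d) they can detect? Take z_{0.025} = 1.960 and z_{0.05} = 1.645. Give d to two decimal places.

For two independent groups of n = 555 each: d_min = (z_{α/2} + z_β)·√(2/n).
z-sum = 1.960 + 1.645 = 3.605.
d_min = 3.605 × √(2/555) = 3.605 × 0.0600 = 0.216.

d_min ≈ 0.22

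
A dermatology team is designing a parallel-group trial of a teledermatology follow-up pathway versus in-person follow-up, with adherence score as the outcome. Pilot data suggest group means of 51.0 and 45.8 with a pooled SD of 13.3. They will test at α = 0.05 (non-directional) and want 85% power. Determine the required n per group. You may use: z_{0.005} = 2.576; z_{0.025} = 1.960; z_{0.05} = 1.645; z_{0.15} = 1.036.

n = 118 per group

Cohen's d = |M₁ − M₂| / SD_pooled = |51.0 − 45.8| / 13.3 = 5.2 / 13.3 = 0.391.
For two independent groups with equal n: n = 2·((z_{α/2} + z_β) / d)².
z_{α/2} + z_β = 1.960 + 1.036 = 2.996.
n = 2 × (2.996 / 0.391)² = 2 × 7.662² = 2 × 58.71 = 117.4.
Round up to the next whole participant.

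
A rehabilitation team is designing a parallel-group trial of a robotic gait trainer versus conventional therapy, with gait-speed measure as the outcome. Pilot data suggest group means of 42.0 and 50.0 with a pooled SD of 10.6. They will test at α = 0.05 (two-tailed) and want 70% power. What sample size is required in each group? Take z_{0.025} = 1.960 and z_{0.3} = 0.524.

Cohen's d = |M₁ − M₂| / SD_pooled = |42.0 − 50.0| / 10.6 = 8.0 / 10.6 = 0.755.
For two independent groups with equal n: n = 2·((z_{α/2} + z_β) / d)².
z_{α/2} + z_β = 1.960 + 0.524 = 2.484.
n = 2 × (2.484 / 0.755)² = 2 × 3.290² = 2 × 10.82 = 21.6.
Round up to the next whole participant.

n = 22 per group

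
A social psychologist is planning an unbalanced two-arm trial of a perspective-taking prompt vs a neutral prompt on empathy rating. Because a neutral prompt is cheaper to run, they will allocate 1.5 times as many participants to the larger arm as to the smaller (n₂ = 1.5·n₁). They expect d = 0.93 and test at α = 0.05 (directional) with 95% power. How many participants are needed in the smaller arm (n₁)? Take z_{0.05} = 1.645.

n₁ = 21

With allocation ratio k = n₂/n₁ = 1.5, Var(x̄₁−x̄₂) = σ²(1/n₁ + 1/(k·n₁)) = σ²·(k+1)/(k·n₁).
So n₁ = (1 + 1/k)·((z_{α} + z_β)/d)² = 1.667 × (3.290/0.93)².
n₁ = 1.667 × 12.51 = 20.9.
Round up: n₁ = 21, giving n₂ = ⌈1.5 × 21⌉ = ⌈31.5⌉ = 32.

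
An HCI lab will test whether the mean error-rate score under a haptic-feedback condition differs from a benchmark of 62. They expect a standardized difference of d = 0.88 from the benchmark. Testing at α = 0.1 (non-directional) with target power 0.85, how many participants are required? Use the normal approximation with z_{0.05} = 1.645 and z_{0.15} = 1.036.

n = 10

For a one-sample test: n = ((z_{α/2} + z_β) / d)².
z_{α/2} + z_β = 1.645 + 1.036 = 2.681.
n = (2.681 / 0.88)² = 3.047² = 9.28.
Round up.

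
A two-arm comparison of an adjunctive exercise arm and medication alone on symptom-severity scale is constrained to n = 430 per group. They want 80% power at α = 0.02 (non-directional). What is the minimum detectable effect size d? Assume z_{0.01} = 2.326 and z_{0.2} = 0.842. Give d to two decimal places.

d_min ≈ 0.22

For two independent groups of n = 430 each: d_min = (z_{α/2} + z_β)·√(2/n).
z-sum = 2.326 + 0.842 = 3.168.
d_min = 3.168 × √(2/430) = 3.168 × 0.0682 = 0.216.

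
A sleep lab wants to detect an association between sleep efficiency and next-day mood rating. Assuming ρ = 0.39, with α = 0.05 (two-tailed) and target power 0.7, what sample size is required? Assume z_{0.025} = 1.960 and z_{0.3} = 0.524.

Fisher's z: C = ½·ln((1+r)/(1−r)) = ½·ln(2.2787) = 0.4118.
n = ((z_{α/2} + z_β)/C)² + 3.
(1.960 + 0.524) / 0.4118 = 2.484 / 0.4118 = 6.032.
n = 6.032² + 3 = 36.39 + 3 = 39.4.
Round up.

n = 40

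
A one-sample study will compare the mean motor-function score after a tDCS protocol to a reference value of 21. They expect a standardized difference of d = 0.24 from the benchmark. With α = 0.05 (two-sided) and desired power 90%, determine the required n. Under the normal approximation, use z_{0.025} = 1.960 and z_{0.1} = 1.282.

For a one-sample test: n = ((z_{α/2} + z_β) / d)².
z_{α/2} + z_β = 1.960 + 1.282 = 3.242.
n = (3.242 / 0.24)² = 13.508² = 182.48.
Round up.

n = 183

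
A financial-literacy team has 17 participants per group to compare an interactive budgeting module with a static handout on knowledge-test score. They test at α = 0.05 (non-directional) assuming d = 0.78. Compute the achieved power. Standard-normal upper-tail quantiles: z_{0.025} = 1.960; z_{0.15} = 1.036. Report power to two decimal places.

For two equal groups, power = Φ(d·√(n/2) − z_{α/2}).
d·√(n/2) = 0.78 × √(17/2) = 0.78 × 2.915 = 2.274.
z_β = 2.274 − 1.960 = 0.314.
Power = Φ(0.314) = 0.623.

power ≈ 0.62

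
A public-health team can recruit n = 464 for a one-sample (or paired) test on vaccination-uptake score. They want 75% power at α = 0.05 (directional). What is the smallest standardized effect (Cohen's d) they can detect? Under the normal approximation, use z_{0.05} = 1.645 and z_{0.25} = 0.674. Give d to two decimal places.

For a single sample (or paired design) of n = 464: d_min = (z_{α} + z_β)/√n.
z-sum = 1.645 + 0.674 = 2.319.
d_min = 2.319 / √464 = 2.319 / 21.541 = 0.108.

d_min ≈ 0.11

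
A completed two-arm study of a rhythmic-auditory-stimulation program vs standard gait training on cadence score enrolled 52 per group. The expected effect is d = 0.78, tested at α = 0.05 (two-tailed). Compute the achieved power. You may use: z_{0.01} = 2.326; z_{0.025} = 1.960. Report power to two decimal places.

For two equal groups, power = Φ(d·√(n/2) − z_{α/2}).
d·√(n/2) = 0.78 × √(52/2) = 0.78 × 5.099 = 3.977.
z_β = 3.977 − 1.960 = 2.017.
Power = Φ(2.017) = 0.978.

power ≈ 0.98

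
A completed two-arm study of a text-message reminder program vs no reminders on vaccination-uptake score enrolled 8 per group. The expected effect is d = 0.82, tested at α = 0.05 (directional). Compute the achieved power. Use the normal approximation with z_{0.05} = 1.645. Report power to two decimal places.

power ≈ 0.50

For two equal groups, power = Φ(d·√(n/2) − z_{α}).
d·√(n/2) = 0.82 × √(8/2) = 0.82 × 2.000 = 1.640.
z_β = 1.640 − 1.645 = -0.005.
Power = Φ(-0.005) = 0.498.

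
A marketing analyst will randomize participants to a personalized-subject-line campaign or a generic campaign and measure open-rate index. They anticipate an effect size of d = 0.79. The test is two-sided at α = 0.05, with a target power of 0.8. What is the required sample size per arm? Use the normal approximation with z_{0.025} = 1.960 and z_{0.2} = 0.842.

For two independent groups with equal n: n = 2·((z_{α/2} + z_β) / d)².
z_{α/2} + z_β = 1.960 + 0.842 = 2.802.
n = 2 × (2.802 / 0.79)² = 2 × 3.547² = 2 × 12.58 = 25.2.
Round up to the next whole participant.

n = 26 per group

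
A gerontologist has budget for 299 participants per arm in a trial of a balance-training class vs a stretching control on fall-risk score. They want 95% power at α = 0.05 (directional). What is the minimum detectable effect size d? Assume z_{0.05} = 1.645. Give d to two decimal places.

d_min ≈ 0.27

For two independent groups of n = 299 each: d_min = (z_{α} + z_β)·√(2/n).
z-sum = 1.645 + 1.645 = 3.290.
d_min = 3.290 × √(2/299) = 3.290 × 0.0818 = 0.269.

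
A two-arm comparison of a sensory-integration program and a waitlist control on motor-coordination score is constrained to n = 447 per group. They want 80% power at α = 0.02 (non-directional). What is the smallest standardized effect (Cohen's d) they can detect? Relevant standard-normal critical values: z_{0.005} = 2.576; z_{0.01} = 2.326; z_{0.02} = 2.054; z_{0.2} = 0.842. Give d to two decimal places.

For two independent groups of n = 447 each: d_min = (z_{α/2} + z_β)·√(2/n).
z-sum = 2.326 + 0.842 = 3.168.
d_min = 3.168 × √(2/447) = 3.168 × 0.0669 = 0.212.

d_min ≈ 0.21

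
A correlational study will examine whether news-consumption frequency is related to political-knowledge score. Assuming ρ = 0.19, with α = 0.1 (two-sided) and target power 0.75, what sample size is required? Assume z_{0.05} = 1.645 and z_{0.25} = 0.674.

Fisher's z: C = ½·ln((1+r)/(1−r)) = ½·ln(1.4691) = 0.1923.
n = ((z_{α/2} + z_β)/C)² + 3.
(1.645 + 0.674) / 0.1923 = 2.319 / 0.1923 = 12.059.
n = 12.059² + 3 = 145.43 + 3 = 148.4.
Round up.

n = 149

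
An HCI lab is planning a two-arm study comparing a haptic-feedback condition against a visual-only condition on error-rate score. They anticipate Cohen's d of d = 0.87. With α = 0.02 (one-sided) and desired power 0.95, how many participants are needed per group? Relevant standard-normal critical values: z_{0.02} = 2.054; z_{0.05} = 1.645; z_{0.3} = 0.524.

n = 37 per group

For two independent groups with equal n: n = 2·((z_{α} + z_β) / d)².
z_{α} + z_β = 2.054 + 1.645 = 3.699.
n = 2 × (3.699 / 0.87)² = 2 × 4.252² = 2 × 18.08 = 36.2.
Round up to the next whole participant.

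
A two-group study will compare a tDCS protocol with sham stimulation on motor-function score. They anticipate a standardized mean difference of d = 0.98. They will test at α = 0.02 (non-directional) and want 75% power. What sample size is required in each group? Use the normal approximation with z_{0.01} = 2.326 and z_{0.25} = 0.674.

For two independent groups with equal n: n = 2·((z_{α/2} + z_β) / d)².
z_{α/2} + z_β = 2.326 + 0.674 = 3.000.
n = 2 × (3.000 / 0.98)² = 2 × 3.061² = 2 × 9.37 = 18.7.
Round up to the next whole participant.

n = 19 per group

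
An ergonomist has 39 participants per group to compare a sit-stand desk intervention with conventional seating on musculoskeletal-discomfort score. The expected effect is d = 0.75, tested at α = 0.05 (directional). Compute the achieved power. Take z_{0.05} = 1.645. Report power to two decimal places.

For two equal groups, power = Φ(d·√(n/2) − z_{α}).
d·√(n/2) = 0.75 × √(39/2) = 0.75 × 4.416 = 3.312.
z_β = 3.312 − 1.645 = 1.667.
Power = Φ(1.667) = 0.952.

power ≈ 0.95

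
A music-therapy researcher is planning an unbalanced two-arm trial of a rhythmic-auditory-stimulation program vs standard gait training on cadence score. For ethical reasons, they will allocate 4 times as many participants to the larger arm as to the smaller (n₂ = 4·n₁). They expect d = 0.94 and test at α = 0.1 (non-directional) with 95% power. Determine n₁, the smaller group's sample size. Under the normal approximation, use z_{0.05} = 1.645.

n₁ = 16

With allocation ratio k = n₂/n₁ = 4, Var(x̄₁−x̄₂) = σ²(1/n₁ + 1/(k·n₁)) = σ²·(k+1)/(k·n₁).
So n₁ = (1 + 1/k)·((z_{α/2} + z_β)/d)² = 1.250 × (3.290/0.94)².
n₁ = 1.250 × 12.25 = 15.3.
Round up: n₁ = 16, giving n₂ = 4 × 16 = 64.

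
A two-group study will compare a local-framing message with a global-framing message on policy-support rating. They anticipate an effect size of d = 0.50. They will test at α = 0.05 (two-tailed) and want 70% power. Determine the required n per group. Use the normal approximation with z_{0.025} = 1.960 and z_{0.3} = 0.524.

For two independent groups with equal n: n = 2·((z_{α/2} + z_β) / d)².
z_{α/2} + z_β = 1.960 + 0.524 = 2.484.
n = 2 × (2.484 / 0.50)² = 2 × 4.968² = 2 × 24.68 = 49.4.
Round up to the next whole participant.

n = 50 per group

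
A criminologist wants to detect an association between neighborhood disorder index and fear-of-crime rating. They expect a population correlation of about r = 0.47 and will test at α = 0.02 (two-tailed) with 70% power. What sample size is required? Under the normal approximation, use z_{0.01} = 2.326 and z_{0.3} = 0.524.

Fisher's z: C = ½·ln((1+r)/(1−r)) = ½·ln(2.7736) = 0.5101.
n = ((z_{α/2} + z_β)/C)² + 3.
(2.326 + 0.524) / 0.5101 = 2.850 / 0.5101 = 5.587.
n = 5.587² + 3 = 31.22 + 3 = 34.2.
Round up.

n = 35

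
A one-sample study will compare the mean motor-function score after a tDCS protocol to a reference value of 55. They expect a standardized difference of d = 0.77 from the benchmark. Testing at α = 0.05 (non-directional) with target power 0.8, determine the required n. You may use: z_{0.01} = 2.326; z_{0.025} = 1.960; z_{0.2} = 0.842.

n = 14

For a one-sample test: n = ((z_{α/2} + z_β) / d)².
z_{α/2} + z_β = 1.960 + 0.842 = 2.802.
n = (2.802 / 0.77)² = 3.639² = 13.24.
Round up.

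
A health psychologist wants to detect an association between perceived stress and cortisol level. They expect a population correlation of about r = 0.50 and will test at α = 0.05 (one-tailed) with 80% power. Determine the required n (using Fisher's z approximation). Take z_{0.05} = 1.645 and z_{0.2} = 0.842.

n = 24

Fisher's z: C = ½·ln((1+r)/(1−r)) = ½·ln(3.0000) = 0.5493.
n = ((z_{α} + z_β)/C)² + 3.
(1.645 + 0.842) / 0.5493 = 2.487 / 0.5493 = 4.528.
n = 4.528² + 3 = 20.50 + 3 = 23.5.
Round up.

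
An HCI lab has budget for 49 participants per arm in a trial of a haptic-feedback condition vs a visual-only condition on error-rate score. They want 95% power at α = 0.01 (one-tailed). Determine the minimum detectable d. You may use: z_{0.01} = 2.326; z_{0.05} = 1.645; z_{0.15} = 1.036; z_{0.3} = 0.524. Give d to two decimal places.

For two independent groups of n = 49 each: d_min = (z_{α} + z_β)·√(2/n).
z-sum = 2.326 + 1.645 = 3.971.
d_min = 3.971 × √(2/49) = 3.971 × 0.2020 = 0.802.

d_min ≈ 0.80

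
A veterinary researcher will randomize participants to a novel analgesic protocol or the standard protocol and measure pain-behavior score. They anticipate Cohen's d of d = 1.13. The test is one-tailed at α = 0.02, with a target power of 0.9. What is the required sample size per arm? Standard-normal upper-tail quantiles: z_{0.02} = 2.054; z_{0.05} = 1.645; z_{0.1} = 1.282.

n = 18 per group

For two independent groups with equal n: n = 2·((z_{α} + z_β) / d)².
z_{α} + z_β = 2.054 + 1.282 = 3.336.
n = 2 × (3.336 / 1.13)² = 2 × 2.952² = 2 × 8.72 = 17.4.
Round up to the next whole participant.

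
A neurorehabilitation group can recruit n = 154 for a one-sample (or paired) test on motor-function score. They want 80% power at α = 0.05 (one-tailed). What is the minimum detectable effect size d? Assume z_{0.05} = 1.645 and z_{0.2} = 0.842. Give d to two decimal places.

For a single sample (or paired design) of n = 154: d_min = (z_{α} + z_β)/√n.
z-sum = 1.645 + 0.842 = 2.487.
d_min = 2.487 / √154 = 2.487 / 12.410 = 0.200.

d_min ≈ 0.20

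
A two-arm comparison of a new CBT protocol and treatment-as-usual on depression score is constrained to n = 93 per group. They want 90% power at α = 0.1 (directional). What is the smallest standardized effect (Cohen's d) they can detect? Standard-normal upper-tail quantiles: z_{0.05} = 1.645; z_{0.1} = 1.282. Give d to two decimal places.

For two independent groups of n = 93 each: d_min = (z_{α} + z_β)·√(2/n).
z-sum = 1.282 + 1.282 = 2.564.
d_min = 2.564 × √(2/93) = 2.564 × 0.1466 = 0.376.

d_min ≈ 0.38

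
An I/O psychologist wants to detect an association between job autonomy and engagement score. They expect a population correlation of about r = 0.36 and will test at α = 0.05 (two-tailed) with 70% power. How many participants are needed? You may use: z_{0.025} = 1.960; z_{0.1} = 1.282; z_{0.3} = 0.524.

n = 47

Fisher's z: C = ½·ln((1+r)/(1−r)) = ½·ln(2.1250) = 0.3769.
n = ((z_{α/2} + z_β)/C)² + 3.
(1.960 + 0.524) / 0.3769 = 2.484 / 0.3769 = 6.591.
n = 6.591² + 3 = 43.44 + 3 = 46.4.
Round up.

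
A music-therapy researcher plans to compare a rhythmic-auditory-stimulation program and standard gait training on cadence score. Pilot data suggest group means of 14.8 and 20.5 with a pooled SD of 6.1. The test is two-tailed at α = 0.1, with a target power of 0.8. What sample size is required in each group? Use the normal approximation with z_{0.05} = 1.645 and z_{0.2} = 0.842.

Cohen's d = |M₁ − M₂| / SD_pooled = |14.8 − 20.5| / 6.1 = 5.7 / 6.1 = 0.934.
For two independent groups with equal n: n = 2·((z_{α/2} + z_β) / d)².
z_{α/2} + z_β = 1.645 + 0.842 = 2.487.
n = 2 × (2.487 / 0.934)² = 2 × 2.663² = 2 × 7.09 = 14.2.
Round up to the next whole participant.

n = 15 per group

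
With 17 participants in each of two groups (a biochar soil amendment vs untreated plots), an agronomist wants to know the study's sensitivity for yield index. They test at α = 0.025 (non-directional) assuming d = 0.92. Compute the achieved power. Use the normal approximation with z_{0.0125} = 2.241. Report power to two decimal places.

power ≈ 0.67

For two equal groups, power = Φ(d·√(n/2) − z_{α/2}).
d·√(n/2) = 0.92 × √(17/2) = 0.92 × 2.915 = 2.682.
z_β = 2.682 − 2.241 = 0.441.
Power = Φ(0.441) = 0.670.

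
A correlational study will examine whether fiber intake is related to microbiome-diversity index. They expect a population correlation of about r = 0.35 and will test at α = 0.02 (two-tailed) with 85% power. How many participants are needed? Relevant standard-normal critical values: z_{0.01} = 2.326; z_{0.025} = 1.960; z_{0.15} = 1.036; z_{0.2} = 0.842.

Fisher's z: C = ½·ln((1+r)/(1−r)) = ½·ln(2.0769) = 0.3654.
n = ((z_{α/2} + z_β)/C)² + 3.
(2.326 + 1.036) / 0.3654 = 3.362 / 0.3654 = 9.201.
n = 9.201² + 3 = 84.66 + 3 = 87.7.
Round up.

n = 88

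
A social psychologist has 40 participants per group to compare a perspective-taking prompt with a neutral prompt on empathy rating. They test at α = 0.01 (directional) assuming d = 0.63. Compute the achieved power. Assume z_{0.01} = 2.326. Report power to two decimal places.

power ≈ 0.69

For two equal groups, power = Φ(d·√(n/2) − z_{α}).
d·√(n/2) = 0.63 × √(40/2) = 0.63 × 4.472 = 2.817.
z_β = 2.817 − 2.326 = 0.491.
Power = Φ(0.491) = 0.688.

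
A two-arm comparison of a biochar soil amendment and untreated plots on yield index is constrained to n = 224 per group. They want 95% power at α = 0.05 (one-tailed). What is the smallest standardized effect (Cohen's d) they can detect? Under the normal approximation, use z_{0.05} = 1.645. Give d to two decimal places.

d_min ≈ 0.31

For two independent groups of n = 224 each: d_min = (z_{α} + z_β)·√(2/n).
z-sum = 1.645 + 1.645 = 3.290.
d_min = 3.290 × √(2/224) = 3.290 × 0.0945 = 0.311.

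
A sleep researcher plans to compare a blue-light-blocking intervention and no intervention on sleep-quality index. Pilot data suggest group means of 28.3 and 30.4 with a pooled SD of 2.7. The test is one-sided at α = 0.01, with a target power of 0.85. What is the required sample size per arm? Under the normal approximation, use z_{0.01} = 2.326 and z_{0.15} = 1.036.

Cohen's d = |M₁ − M₂| / SD_pooled = |28.3 − 30.4| / 2.7 = 2.1 / 2.7 = 0.778.
For two independent groups with equal n: n = 2·((z_{α} + z_β) / d)².
z_{α} + z_β = 2.326 + 1.036 = 3.362.
n = 2 × (3.362 / 0.778)² = 2 × 4.321² = 2 × 18.67 = 37.3.
Round up to the next whole participant.

n = 38 per group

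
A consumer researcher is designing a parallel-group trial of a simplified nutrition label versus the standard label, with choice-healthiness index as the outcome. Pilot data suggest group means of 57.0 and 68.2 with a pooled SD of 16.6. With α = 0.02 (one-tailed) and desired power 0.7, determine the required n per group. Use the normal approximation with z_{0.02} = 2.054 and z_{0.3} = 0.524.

Cohen's d = |M₁ − M₂| / SD_pooled = |57.0 − 68.2| / 16.6 = 11.2 / 16.6 = 0.675.
For two independent groups with equal n: n = 2·((z_{α} + z_β) / d)².
z_{α} + z_β = 2.054 + 0.524 = 2.578.
n = 2 × (2.578 / 0.675)² = 2 × 3.819² = 2 × 14.59 = 29.2.
Round up to the next whole participant.

n = 30 per group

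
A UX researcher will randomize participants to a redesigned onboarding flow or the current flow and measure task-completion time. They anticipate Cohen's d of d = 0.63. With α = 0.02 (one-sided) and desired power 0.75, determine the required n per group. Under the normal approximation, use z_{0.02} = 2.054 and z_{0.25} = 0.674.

n = 38 per group

For two independent groups with equal n: n = 2·((z_{α} + z_β) / d)².
z_{α} + z_β = 2.054 + 0.674 = 2.728.
n = 2 × (2.728 / 0.63)² = 2 × 4.330² = 2 × 18.75 = 37.5.
Round up to the next whole participant.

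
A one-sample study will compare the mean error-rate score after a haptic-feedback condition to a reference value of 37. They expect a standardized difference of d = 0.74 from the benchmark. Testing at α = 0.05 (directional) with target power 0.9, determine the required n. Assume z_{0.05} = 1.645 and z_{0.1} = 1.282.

For a one-sample test: n = ((z_{α} + z_β) / d)².
z_{α} + z_β = 1.645 + 1.282 = 2.927.
n = (2.927 / 0.74)² = 3.955² = 15.65.
Round up.

n = 16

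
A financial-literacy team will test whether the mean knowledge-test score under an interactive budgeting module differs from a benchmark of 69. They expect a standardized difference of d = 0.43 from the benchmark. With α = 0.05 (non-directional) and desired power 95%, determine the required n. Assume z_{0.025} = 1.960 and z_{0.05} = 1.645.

For a one-sample test: n = ((z_{α/2} + z_β) / d)².
z_{α/2} + z_β = 1.960 + 1.645 = 3.605.
n = (3.605 / 0.43)² = 8.384² = 70.29.
Round up.

n = 71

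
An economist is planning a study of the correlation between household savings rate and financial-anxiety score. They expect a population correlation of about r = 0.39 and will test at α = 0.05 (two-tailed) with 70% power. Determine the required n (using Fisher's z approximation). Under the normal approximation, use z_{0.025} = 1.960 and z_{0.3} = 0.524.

n = 40

Fisher's z: C = ½·ln((1+r)/(1−r)) = ½·ln(2.2787) = 0.4118.
n = ((z_{α/2} + z_β)/C)² + 3.
(1.960 + 0.524) / 0.4118 = 2.484 / 0.4118 = 6.032.
n = 6.032² + 3 = 36.39 + 3 = 39.4.
Round up.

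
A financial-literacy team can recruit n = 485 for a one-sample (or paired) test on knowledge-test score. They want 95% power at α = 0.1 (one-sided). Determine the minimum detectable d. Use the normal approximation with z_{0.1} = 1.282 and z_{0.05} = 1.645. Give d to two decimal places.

d_min ≈ 0.13

For a single sample (or paired design) of n = 485: d_min = (z_{α} + z_β)/√n.
z-sum = 1.282 + 1.645 = 2.927.
d_min = 2.927 / √485 = 2.927 / 22.023 = 0.133.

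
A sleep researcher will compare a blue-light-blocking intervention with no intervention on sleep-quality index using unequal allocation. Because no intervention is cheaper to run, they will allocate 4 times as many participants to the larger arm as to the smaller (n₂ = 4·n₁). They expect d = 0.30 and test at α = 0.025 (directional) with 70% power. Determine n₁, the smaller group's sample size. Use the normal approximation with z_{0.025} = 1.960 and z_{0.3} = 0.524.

n₁ = 86

With allocation ratio k = n₂/n₁ = 4, Var(x̄₁−x̄₂) = σ²(1/n₁ + 1/(k·n₁)) = σ²·(k+1)/(k·n₁).
So n₁ = (1 + 1/k)·((z_{α} + z_β)/d)² = 1.250 × (2.484/0.30)².
n₁ = 1.250 × 68.56 = 85.7.
Round up: n₁ = 86, giving n₂ = 4 × 86 = 344.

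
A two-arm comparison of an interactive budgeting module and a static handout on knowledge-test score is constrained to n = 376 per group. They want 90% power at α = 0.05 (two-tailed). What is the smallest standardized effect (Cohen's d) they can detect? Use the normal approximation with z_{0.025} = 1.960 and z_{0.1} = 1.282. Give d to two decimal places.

For two independent groups of n = 376 each: d_min = (z_{α/2} + z_β)·√(2/n).
z-sum = 1.960 + 1.282 = 3.242.
d_min = 3.242 × √(2/376) = 3.242 × 0.0729 = 0.236.

d_min ≈ 0.24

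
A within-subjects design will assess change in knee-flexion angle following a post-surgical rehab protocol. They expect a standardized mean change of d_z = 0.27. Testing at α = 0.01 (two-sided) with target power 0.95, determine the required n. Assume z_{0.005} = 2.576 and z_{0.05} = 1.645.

n = 245 pairs

For a paired (one-sample on differences) test: n = ((z_{α/2} + z_β) / d)².
z_{α/2} + z_β = 2.576 + 1.645 = 4.221.
n = (4.221 / 0.27)² = 15.633² = 244.40.
Round up.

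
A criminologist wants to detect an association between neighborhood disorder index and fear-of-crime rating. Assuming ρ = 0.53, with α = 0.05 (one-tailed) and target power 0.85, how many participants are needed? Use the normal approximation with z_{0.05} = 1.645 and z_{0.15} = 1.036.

Fisher's z: C = ½·ln((1+r)/(1−r)) = ½·ln(3.2553) = 0.5901.
n = ((z_{α} + z_β)/C)² + 3.
(1.645 + 1.036) / 0.5901 = 2.681 / 0.5901 = 4.543.
n = 4.543² + 3 = 20.64 + 3 = 23.6.
Round up.

n = 24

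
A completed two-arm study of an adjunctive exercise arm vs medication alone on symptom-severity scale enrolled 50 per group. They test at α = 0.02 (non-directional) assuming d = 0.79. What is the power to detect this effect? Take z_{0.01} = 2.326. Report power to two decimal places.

For two equal groups, power = Φ(d·√(n/2) − z_{α/2}).
d·√(n/2) = 0.79 × √(50/2) = 0.79 × 5.000 = 3.950.
z_β = 3.950 − 2.326 = 1.624.
Power = Φ(1.624) = 0.948.

power ≈ 0.95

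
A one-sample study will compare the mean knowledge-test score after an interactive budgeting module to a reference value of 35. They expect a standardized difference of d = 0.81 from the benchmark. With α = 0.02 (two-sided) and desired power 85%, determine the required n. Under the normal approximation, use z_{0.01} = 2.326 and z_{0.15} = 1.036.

n = 18

For a one-sample test: n = ((z_{α/2} + z_β) / d)².
z_{α/2} + z_β = 2.326 + 1.036 = 3.362.
n = (3.362 / 0.81)² = 4.151² = 17.23.
Round up.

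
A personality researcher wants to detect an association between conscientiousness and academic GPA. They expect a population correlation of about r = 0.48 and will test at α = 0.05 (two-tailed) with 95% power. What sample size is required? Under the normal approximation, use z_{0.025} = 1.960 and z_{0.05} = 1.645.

n = 51

Fisher's z: C = ½·ln((1+r)/(1−r)) = ½·ln(2.8462) = 0.5230.
n = ((z_{α/2} + z_β)/C)² + 3.
(1.960 + 1.645) / 0.5230 = 3.605 / 0.5230 = 6.893.
n = 6.893² + 3 = 47.51 + 3 = 50.5.
Round up.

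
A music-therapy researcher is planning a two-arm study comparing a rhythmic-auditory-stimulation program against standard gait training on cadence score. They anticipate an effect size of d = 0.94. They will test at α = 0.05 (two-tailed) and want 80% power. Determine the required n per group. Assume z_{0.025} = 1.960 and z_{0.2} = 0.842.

n = 18 per group

For two independent groups with equal n: n = 2·((z_{α/2} + z_β) / d)².
z_{α/2} + z_β = 1.960 + 0.842 = 2.802.
n = 2 × (2.802 / 0.94)² = 2 × 2.981² = 2 × 8.89 = 17.8.
Round up to the next whole participant.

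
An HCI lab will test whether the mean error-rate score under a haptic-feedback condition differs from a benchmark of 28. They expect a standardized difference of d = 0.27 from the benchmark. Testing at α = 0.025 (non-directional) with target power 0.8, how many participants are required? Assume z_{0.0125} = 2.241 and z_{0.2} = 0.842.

n = 131

For a one-sample test: n = ((z_{α/2} + z_β) / d)².
z_{α/2} + z_β = 2.241 + 0.842 = 3.083.
n = (3.083 / 0.27)² = 11.419² = 130.38.
Round up.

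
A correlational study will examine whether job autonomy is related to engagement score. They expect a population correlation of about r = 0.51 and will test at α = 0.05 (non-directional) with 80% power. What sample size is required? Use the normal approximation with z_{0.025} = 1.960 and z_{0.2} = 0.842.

n = 28

Fisher's z: C = ½·ln((1+r)/(1−r)) = ½·ln(3.0816) = 0.5627.
n = ((z_{α/2} + z_β)/C)² + 3.
(1.960 + 0.842) / 0.5627 = 2.802 / 0.5627 = 4.980.
n = 4.980² + 3 = 24.80 + 3 = 27.8.
Round up.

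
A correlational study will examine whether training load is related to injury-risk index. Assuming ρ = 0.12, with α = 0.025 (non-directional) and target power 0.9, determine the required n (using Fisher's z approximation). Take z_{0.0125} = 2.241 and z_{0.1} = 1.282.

n = 857

Fisher's z: C = ½·ln((1+r)/(1−r)) = ½·ln(1.2727) = 0.1206.
n = ((z_{α/2} + z_β)/C)² + 3.
(2.241 + 1.282) / 0.1206 = 3.523 / 0.1206 = 29.212.
n = 29.212² + 3 = 853.36 + 3 = 856.4.
Round up.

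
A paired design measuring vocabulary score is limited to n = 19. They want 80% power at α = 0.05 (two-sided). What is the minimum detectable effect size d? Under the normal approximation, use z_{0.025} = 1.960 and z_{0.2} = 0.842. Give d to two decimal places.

d_min ≈ 0.64

For a single sample (or paired design) of n = 19: d_min = (z_{α/2} + z_β)/√n.
z-sum = 1.960 + 0.842 = 2.802.
d_min = 2.802 / √19 = 2.802 / 4.359 = 0.643.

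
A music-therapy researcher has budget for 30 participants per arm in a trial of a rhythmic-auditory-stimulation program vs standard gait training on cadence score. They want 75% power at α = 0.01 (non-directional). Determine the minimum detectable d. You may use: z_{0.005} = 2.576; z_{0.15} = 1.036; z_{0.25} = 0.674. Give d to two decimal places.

For two independent groups of n = 30 each: d_min = (z_{α/2} + z_β)·√(2/n).
z-sum = 2.576 + 0.674 = 3.250.
d_min = 3.250 × √(2/30) = 3.250 × 0.2582 = 0.839.

d_min ≈ 0.84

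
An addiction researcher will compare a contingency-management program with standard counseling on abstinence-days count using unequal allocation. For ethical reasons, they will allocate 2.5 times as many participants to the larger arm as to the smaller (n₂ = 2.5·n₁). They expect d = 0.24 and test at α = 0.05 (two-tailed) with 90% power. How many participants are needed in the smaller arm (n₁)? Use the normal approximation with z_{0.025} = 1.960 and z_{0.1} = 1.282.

n₁ = 256

With allocation ratio k = n₂/n₁ = 2.5, Var(x̄₁−x̄₂) = σ²(1/n₁ + 1/(k·n₁)) = σ²·(k+1)/(k·n₁).
So n₁ = (1 + 1/k)·((z_{α/2} + z_β)/d)² = 1.400 × (3.242/0.24)².
n₁ = 1.400 × 182.48 = 255.5.
Round up: n₁ = 256, giving n₂ = 2.5 × 256 = 640.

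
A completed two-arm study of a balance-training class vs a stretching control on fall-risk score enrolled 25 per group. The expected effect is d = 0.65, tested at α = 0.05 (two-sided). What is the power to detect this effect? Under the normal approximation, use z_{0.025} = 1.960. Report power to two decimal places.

power ≈ 0.63

For two equal groups, power = Φ(d·√(n/2) − z_{α/2}).
d·√(n/2) = 0.65 × √(25/2) = 0.65 × 3.536 = 2.298.
z_β = 2.298 − 1.960 = 0.338.
Power = Φ(0.338) = 0.632.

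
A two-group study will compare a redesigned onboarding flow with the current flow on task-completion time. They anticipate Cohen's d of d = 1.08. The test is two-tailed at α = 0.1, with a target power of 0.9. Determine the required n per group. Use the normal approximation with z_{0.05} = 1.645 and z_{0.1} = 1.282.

n = 15 per group

For two independent groups with equal n: n = 2·((z_{α/2} + z_β) / d)².
z_{α/2} + z_β = 1.645 + 1.282 = 2.927.
n = 2 × (2.927 / 1.08)² = 2 × 2.710² = 2 × 7.35 = 14.7.
Round up to the next whole participant.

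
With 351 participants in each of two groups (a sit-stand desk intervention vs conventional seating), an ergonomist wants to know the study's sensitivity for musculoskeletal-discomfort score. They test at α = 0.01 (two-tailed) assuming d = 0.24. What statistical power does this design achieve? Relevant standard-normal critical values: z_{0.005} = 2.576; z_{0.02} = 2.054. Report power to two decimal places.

For two equal groups, power = Φ(d·√(n/2) − z_{α/2}).
d·√(n/2) = 0.24 × √(351/2) = 0.24 × 13.248 = 3.179.
z_β = 3.179 − 2.576 = 0.603.
Power = Φ(0.603) = 0.727.

power ≈ 0.73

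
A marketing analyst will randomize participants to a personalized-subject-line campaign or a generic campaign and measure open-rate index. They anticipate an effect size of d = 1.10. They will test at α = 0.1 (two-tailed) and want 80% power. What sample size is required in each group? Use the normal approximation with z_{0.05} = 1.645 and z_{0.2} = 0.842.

n = 11 per group

For two independent groups with equal n: n = 2·((z_{α/2} + z_β) / d)².
z_{α/2} + z_β = 1.645 + 0.842 = 2.487.
n = 2 × (2.487 / 1.10)² = 2 × 2.261² = 2 × 5.11 = 10.2.
Round up to the next whole participant.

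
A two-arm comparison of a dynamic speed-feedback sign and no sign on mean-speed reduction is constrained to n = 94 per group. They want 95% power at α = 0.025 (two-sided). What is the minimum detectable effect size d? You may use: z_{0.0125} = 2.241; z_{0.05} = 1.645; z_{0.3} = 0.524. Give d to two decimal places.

d_min ≈ 0.57

For two independent groups of n = 94 each: d_min = (z_{α/2} + z_β)·√(2/n).
z-sum = 2.241 + 1.645 = 3.886.
d_min = 3.886 × √(2/94) = 3.886 × 0.1459 = 0.567.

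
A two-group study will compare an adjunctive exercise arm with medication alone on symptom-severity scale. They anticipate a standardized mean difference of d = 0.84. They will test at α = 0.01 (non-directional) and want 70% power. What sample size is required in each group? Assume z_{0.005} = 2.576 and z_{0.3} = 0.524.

For two independent groups with equal n: n = 2·((z_{α/2} + z_β) / d)².
z_{α/2} + z_β = 2.576 + 0.524 = 3.100.
n = 2 × (3.100 / 0.84)² = 2 × 3.690² = 2 × 13.62 = 27.2.
Round up to the next whole participant.

n = 28 per group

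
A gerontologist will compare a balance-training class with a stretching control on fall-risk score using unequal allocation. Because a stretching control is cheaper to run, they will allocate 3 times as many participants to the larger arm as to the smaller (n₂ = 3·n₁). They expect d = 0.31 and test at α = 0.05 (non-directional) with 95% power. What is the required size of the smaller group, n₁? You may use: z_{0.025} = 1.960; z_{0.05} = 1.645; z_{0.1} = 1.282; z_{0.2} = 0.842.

With allocation ratio k = n₂/n₁ = 3, Var(x̄₁−x̄₂) = σ²(1/n₁ + 1/(k·n₁)) = σ²·(k+1)/(k·n₁).
So n₁ = (1 + 1/k)·((z_{α/2} + z_β)/d)² = 1.333 × (3.605/0.31)².
n₁ = 1.333 × 135.23 = 180.3.
Round up: n₁ = 181, giving n₂ = 3 × 181 = 543.

n₁ = 181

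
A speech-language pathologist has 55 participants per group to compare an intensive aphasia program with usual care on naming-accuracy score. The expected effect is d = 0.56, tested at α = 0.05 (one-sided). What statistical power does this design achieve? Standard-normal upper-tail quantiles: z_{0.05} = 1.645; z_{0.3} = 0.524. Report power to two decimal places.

power ≈ 0.90

For two equal groups, power = Φ(d·√(n/2) − z_{α}).
d·√(n/2) = 0.56 × √(55/2) = 0.56 × 5.244 = 2.937.
z_β = 2.937 − 1.645 = 1.292.
Power = Φ(1.292) = 0.902.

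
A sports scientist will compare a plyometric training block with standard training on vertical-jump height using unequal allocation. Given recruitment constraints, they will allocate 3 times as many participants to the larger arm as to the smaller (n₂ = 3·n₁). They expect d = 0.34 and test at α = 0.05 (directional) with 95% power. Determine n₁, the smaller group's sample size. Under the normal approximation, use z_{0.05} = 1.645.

n₁ = 125

With allocation ratio k = n₂/n₁ = 3, Var(x̄₁−x̄₂) = σ²(1/n₁ + 1/(k·n₁)) = σ²·(k+1)/(k·n₁).
So n₁ = (1 + 1/k)·((z_{α} + z_β)/d)² = 1.333 × (3.290/0.34)².
n₁ = 1.333 × 93.63 = 124.8.
Round up: n₁ = 125, giving n₂ = 3 × 125 = 375.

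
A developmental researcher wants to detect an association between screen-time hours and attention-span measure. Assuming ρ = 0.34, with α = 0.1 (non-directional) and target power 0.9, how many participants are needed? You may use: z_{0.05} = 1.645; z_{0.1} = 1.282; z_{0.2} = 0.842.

Fisher's z: C = ½·ln((1+r)/(1−r)) = ½·ln(2.0303) = 0.3541.
n = ((z_{α/2} + z_β)/C)² + 3.
(1.645 + 1.282) / 0.3541 = 2.927 / 0.3541 = 8.266.
n = 8.266² + 3 = 68.33 + 3 = 71.3.
Round up.

n = 72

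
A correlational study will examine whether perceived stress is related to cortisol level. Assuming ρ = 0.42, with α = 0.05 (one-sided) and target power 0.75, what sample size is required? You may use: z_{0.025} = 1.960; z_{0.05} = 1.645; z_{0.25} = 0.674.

Fisher's z: C = ½·ln((1+r)/(1−r)) = ½·ln(2.4483) = 0.4477.
n = ((z_{α} + z_β)/C)² + 3.
(1.645 + 0.674) / 0.4477 = 2.319 / 0.4477 = 5.180.
n = 5.180² + 3 = 26.83 + 3 = 29.8.
Round up.

n = 30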